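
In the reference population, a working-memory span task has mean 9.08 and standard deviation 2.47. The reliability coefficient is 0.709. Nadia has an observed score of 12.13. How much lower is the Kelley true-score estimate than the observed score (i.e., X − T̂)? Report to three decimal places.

T̂ = ρX + (1 − ρ)μ
  = 0.709 × 12.13 + 0.291 × 9.08
  = 8.60017 + 2.64228
  = 11.24245
  ≈ 11.2425
X − T̂ = 12.13 − 11.2425 = 0.8875 → 0.888

0.888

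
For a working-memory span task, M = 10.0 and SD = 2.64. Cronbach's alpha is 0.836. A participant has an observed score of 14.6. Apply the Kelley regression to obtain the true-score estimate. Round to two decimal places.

13.85

T̂ = 0.836(14.6) + 0.164(10.0) = 12.2056 + 1.6400 = 13.846 → 13.85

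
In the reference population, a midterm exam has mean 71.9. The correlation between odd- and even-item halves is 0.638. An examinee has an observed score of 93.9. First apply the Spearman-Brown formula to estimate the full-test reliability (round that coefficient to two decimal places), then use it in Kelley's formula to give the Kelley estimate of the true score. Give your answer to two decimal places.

Spearman-Brown: ρ = 2r/(1 + r) = 2(0.638)/(1 + 0.638) = 1.2760/1.638 = 0.7790 → 0.78
Regress the observed score toward the mean by the unreliability: T̂ = 0.78·93.9 + 0.22·71.9 = 73.242 + 15.818 = 89.060.

89.06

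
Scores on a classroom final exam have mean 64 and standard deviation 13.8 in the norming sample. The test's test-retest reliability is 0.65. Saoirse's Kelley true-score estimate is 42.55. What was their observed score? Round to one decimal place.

T̂ = ρX + (1 − ρ)μ  ⇒  X = (T̂ − (1 − ρ)μ) / ρ
X = (42.55 − 0.35 × 64) / 0.65 = (42.55 − 22.40) / 0.65 = 20.15 / 0.65 = 31.000

31.0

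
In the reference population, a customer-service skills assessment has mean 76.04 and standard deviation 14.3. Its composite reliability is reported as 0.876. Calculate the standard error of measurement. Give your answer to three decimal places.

SEM = SD · √(1 − ρ) = 14.3 × √0.124 = 14.3 × 0.3521 = 5.0355

5.036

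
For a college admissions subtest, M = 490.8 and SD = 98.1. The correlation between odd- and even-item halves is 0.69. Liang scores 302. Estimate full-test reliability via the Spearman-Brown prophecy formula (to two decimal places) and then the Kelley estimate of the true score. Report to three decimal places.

Spearman-Brown: ρ = 2r/(1 + r) = 2(0.69)/(1 + 0.69) = 1.380/1.69 = 0.8166 → 0.82
T̂ = 0.82(302) + 0.18(490.8) = 247.64 + 88.344 = 335.9840 → 335.984

335.984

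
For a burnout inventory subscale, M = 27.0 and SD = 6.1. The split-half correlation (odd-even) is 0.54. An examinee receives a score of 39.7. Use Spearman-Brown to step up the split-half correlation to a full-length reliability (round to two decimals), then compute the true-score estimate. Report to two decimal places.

35.89

Spearman-Brown: ρ = 2r/(1 + r) = 2(0.54)/(1 + 0.54) = 1.080/1.54 = 0.7013 → 0.70
T̂ = 0.70(39.7) + 0.30(27.0) = 27.790 + 8.100 = 35.890 → 35.89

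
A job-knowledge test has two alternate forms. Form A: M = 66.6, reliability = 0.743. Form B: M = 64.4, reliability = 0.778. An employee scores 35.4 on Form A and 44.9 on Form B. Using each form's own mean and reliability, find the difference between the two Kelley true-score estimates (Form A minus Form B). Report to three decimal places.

T̂_A = 0.743(35.4) + 0.257(66.6) = 43.41840
T̂_B = 0.778(44.9) + 0.222(64.4) = 49.22900
T̂_A − T̂_B = -5.81060

-5.811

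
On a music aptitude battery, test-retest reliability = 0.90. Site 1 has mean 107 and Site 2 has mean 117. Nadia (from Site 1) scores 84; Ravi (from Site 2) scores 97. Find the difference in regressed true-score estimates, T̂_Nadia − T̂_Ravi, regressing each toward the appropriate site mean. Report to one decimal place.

T̂_Nadia = 0.90(84) + 0.10(107) = 86.300
T̂_Ravi = 0.90(97) + 0.10(117) = 99.000
Difference = 86.300 − 99.000 = -12.700

-12.7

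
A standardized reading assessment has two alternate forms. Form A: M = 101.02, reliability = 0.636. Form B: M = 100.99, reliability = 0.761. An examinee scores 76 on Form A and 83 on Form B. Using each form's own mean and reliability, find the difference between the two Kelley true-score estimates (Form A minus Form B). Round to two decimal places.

-2.19

T̂_A = 0.636(76) + 0.364(101.02) = 85.1073
T̂_B = 0.761(83) + 0.239(100.99) = 87.2996
T̂_A − T̂_B = -2.1923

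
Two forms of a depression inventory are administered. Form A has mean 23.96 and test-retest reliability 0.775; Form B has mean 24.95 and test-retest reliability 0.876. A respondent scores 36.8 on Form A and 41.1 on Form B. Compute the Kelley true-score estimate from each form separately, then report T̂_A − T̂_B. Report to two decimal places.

-5.19

T̂_A = 0.775(36.8) + 0.225(23.96) = 33.9110
T̂_B = 0.876(41.1) + 0.124(24.95) = 39.0974
T̂_A − T̂_B = -5.1864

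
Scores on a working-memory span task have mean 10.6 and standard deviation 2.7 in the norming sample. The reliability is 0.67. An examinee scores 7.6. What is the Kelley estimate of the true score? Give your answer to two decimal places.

Kelley's formula gives T̂ = 0.67·7.6 + 0.33·10.6 = 5.092 + 3.498 = 8.590.

8.59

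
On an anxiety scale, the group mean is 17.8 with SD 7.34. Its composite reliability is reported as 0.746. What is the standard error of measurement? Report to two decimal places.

3.70

SEM = SD · √(1 − ρ) = 7.34 × √0.254 = 7.34 × 0.5040 = 3.699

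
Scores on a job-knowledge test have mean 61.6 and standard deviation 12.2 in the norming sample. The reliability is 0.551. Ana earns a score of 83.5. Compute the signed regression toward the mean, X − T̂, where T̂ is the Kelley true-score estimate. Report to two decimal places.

9.83

T̂ = 0.551(83.5) + 0.449(61.6) = 46.0085 + 27.6584 = 73.6669 → 73.667
X − T̂ = 83.5 − 73.667 = 9.833 → 9.83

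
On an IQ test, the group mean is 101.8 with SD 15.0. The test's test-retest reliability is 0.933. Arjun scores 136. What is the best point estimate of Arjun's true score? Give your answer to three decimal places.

T̂ = 0.933(136) + 0.067(101.8) = 126.888 + 6.8206 = 133.7086 → 133.709

133.709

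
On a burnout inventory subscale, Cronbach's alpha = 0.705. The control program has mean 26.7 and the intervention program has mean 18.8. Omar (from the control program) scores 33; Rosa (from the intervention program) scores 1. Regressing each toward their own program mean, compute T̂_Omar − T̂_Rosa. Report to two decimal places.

T̂_Omar = 0.705(33) + 0.295(26.7) = 31.1415
T̂_Rosa = 0.705(1) + 0.295(18.8) = 6.2510
Difference = 31.1415 − 6.2510 = 24.8905

24.89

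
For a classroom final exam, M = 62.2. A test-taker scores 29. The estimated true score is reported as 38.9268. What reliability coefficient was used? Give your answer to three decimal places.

T̂ = ρX + (1 − ρ)μ  ⇒  T̂ − μ = ρ(X − μ)
ρ = (T̂ − μ)/(X − μ) = (38.9268 − 62.2) / (29 − 62.2) = -23.2732 / -33.2 = 0.70100

0.701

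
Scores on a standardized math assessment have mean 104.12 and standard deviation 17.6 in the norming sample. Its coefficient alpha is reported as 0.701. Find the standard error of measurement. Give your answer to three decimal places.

SEM = SD · √(1 − ρ) = 17.6 × √0.299 = 17.6 × 0.5468 = 9.6238

9.624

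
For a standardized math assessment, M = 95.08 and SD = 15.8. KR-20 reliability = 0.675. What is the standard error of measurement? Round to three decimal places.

9.007

SEM = SD · √(1 − ρ) = 15.8 × √0.325 = 15.8 × 0.5701 = 9.0074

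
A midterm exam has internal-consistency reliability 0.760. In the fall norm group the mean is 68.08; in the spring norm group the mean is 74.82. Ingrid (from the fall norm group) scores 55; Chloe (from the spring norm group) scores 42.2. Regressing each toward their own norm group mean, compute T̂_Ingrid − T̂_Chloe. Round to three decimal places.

8.110

T̂_Ingrid = 0.760(55) + 0.240(68.08) = 58.13920
T̂_Chloe = 0.760(42.2) + 0.240(74.82) = 50.02880
Difference = 58.13920 − 50.02880 = 8.11040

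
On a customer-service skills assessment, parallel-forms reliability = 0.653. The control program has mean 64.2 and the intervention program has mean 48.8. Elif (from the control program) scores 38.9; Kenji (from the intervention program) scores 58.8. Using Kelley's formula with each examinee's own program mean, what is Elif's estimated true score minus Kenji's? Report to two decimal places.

T̂_Elif = 0.653(38.9) + 0.347(64.2) = 47.6791
T̂_Kenji = 0.653(58.8) + 0.347(48.8) = 55.3300
Difference = 47.6791 − 55.3300 = -7.6509

-7.65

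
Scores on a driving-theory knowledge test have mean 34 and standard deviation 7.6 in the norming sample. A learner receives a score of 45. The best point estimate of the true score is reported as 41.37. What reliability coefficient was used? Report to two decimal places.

0.67

T̂ = ρX + (1 − ρ)μ  ⇒  T̂ − μ = ρ(X − μ)
ρ = (T̂ − μ)/(X − μ) = (41.37 − 34) / (45 − 34) = 7.37 / 11.0 = 0.6700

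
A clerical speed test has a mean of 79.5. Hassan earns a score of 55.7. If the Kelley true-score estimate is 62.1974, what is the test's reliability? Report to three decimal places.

0.727

T̂ = ρX + (1 − ρ)μ  ⇒  T̂ − μ = ρ(X − μ)
ρ = (T̂ − μ)/(X − μ) = (62.1974 − 79.5) / (55.7 − 79.5) = -17.3026 / -23.8 = 0.72700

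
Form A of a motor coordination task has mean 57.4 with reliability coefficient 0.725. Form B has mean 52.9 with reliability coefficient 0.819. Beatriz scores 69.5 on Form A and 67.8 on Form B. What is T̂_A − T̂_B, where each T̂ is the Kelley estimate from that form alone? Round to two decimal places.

1.07

T̂_A = 0.725(69.5) + 0.275(57.4) = 66.1725
T̂_B = 0.819(67.8) + 0.181(52.9) = 65.1031
T̂_A − T̂_B = 1.0694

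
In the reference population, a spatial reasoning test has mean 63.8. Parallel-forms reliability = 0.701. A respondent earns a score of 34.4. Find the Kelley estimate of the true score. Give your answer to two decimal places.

Kelley's formula gives T̂ = 0.701·34.4 + 0.299·63.8 = 24.1144 + 19.0762 = 43.191.

43.19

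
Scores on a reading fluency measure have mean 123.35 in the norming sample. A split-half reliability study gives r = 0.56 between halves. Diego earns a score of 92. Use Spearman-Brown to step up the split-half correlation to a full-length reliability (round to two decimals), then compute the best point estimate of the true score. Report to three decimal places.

100.778

Spearman-Brown: ρ = 2r/(1 + r) = 2(0.56)/(1 + 0.56) = 1.120/1.56 = 0.7179 → 0.72
T̂ = 0.72(92) + 0.28(123.35) = 66.24 + 34.5380 = 100.7780 → 100.778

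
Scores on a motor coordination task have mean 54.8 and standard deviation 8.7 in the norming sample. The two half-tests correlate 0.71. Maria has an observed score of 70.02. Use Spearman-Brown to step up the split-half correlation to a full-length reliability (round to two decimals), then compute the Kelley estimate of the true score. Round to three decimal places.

Spearman-Brown: ρ = 2r/(1 + r) = 2(0.71)/(1 + 0.71) = 1.420/1.71 = 0.8304 → 0.83
Kelley's formula gives T̂ = 0.83·70.02 + 0.17·54.8 = 58.1166 + 9.316 = 67.4326.

67.433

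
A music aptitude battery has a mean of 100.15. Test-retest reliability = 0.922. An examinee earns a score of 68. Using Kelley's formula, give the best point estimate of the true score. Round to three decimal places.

70.508

Kelley's formula gives T̂ = 0.922·68 + 0.078·100.15 = 62.696 + 7.81170 = 70.5077.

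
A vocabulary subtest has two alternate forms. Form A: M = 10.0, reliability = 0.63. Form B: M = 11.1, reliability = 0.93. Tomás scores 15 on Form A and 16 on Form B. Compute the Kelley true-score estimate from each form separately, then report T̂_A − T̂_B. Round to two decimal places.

-2.51

T̂_A = 0.63(15) + 0.37(10.0) = 13.1500
T̂_B = 0.93(16) + 0.07(11.1) = 15.6570
T̂_A − T̂_B = -2.5070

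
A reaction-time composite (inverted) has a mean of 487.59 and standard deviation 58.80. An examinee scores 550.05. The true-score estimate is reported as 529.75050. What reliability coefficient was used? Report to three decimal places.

0.675

T̂ = ρX + (1 − ρ)μ  ⇒  T̂ − μ = ρ(X − μ)
ρ = (T̂ − μ)/(X − μ) = (529.75050 − 487.59) / (550.05 − 487.59) = 42.16050 / 62.46 = 0.67500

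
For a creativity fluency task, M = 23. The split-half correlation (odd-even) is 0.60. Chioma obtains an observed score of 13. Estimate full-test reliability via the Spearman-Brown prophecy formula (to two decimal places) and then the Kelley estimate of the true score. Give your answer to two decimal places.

15.50

Spearman-Brown: ρ = 2r/(1 + r) = 2(0.60)/(1 + 0.60) = 1.200/1.60 = 0.7500 → 0.75
Kelley's formula gives T̂ = 0.75·13 + 0.25·23 = 9.75 + 5.75 = 15.500.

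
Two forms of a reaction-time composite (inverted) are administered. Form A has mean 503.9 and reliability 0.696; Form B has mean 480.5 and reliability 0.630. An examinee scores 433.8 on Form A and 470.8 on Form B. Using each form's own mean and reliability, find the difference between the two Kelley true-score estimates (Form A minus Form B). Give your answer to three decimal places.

T̂_A = 0.696(433.8) + 0.304(503.9) = 455.11040
T̂_B = 0.630(470.8) + 0.370(480.5) = 474.38900
T̂_A − T̂_B = -19.27860

-19.279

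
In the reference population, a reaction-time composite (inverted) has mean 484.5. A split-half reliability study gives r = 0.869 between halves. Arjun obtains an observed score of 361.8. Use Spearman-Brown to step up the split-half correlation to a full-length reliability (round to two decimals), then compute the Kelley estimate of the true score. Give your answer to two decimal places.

370.39

Spearman-Brown: ρ = 2r/(1 + r) = 2(0.869)/(1 + 0.869) = 1.7380/1.869 = 0.9299 → 0.93
T̂ = 0.93(361.8) + 0.07(484.5) = 336.474 + 33.915 = 370.389 → 370.39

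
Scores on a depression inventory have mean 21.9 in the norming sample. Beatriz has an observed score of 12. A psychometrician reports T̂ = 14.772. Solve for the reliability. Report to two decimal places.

0.72

T̂ = ρX + (1 − ρ)μ  ⇒  T̂ − μ = ρ(X − μ)
ρ = (T̂ − μ)/(X − μ) = (14.772 − 21.9) / (12 − 21.9) = -7.128 / -9.9 = 0.7200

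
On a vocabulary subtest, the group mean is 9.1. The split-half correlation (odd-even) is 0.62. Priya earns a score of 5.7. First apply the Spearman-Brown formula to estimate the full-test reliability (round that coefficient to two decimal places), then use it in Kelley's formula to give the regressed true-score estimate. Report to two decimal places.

Spearman-Brown: ρ = 2r/(1 + r) = 2(0.62)/(1 + 0.62) = 1.240/1.62 = 0.7654 → 0.77
T̂ = ρX + (1 − ρ)μ
  = 0.77 × 5.7 + 0.23 × 9.1
  = 4.389 + 2.093
  = 6.482
  ≈ 6.48

6.48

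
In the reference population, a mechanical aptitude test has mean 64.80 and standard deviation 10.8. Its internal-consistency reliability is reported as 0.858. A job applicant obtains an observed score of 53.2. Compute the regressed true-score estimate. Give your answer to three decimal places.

T̂ = ρX + (1 − ρ)μ
  = 0.858 × 53.2 + 0.142 × 64.80
  = 45.6456 + 9.20160
  = 54.8472
  ≈ 54.847

54.847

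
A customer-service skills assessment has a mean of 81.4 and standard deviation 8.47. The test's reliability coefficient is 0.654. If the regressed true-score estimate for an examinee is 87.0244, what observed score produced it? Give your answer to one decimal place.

90.0

T̂ = ρX + (1 − ρ)μ  ⇒  X = (T̂ − (1 − ρ)μ) / ρ
X = (87.0244 − 0.346 × 81.4) / 0.654 = (87.0244 − 28.1644) / 0.654 = 58.8600 / 0.654 = 90.000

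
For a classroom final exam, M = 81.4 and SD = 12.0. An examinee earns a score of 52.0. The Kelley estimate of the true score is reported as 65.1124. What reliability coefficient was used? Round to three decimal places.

T̂ = ρX + (1 − ρ)μ  ⇒  T̂ − μ = ρ(X − μ)
ρ = (T̂ − μ)/(X − μ) = (65.1124 − 81.4) / (52.0 − 81.4) = -16.2876 / -29.4 = 0.55400

0.554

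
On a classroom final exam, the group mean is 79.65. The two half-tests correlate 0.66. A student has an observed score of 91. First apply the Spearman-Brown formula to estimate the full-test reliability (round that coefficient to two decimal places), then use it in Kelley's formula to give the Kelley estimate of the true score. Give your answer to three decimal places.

Spearman-Brown: ρ = 2r/(1 + r) = 2(0.66)/(1 + 0.66) = 1.320/1.66 = 0.7952 → 0.80
Regress the observed score toward the mean by the unreliability: T̂ = 0.80·91 + 0.20·79.65 = 72.80 + 15.9300 = 88.7300.

88.730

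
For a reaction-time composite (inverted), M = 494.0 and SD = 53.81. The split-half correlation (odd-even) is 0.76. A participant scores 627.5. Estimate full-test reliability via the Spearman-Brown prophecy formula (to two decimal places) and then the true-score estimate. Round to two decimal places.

608.81

Spearman-Brown: ρ = 2r/(1 + r) = 2(0.76)/(1 + 0.76) = 1.520/1.76 = 0.8636 → 0.86
T̂ = ρX + (1 − ρ)μ
  = 0.86 × 627.5 + 0.14 × 494.0
  = 539.650 + 69.160
  = 608.810
  ≈ 608.81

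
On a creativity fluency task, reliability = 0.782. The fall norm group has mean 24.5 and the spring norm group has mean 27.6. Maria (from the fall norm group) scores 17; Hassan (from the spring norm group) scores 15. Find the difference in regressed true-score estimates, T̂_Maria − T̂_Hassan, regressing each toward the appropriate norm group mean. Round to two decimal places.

0.89

T̂_Maria = 0.782(17) + 0.218(24.5) = 18.6350
T̂_Hassan = 0.782(15) + 0.218(27.6) = 17.7468
Difference = 18.6350 − 17.7468 = 0.8882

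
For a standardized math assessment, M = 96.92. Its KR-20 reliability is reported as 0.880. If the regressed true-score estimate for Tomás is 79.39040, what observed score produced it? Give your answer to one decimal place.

77.0

T̂ = ρX + (1 − ρ)μ  ⇒  X = (T̂ − (1 − ρ)μ) / ρ
X = (79.39040 − 0.120 × 96.92) / 0.880 = (79.39040 − 11.63040) / 0.880 = 67.76000 / 0.880 = 77.000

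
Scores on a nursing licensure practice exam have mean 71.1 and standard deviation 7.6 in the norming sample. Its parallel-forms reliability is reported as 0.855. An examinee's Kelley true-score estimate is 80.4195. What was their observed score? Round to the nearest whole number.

T̂ = ρX + (1 − ρ)μ  ⇒  X = (T̂ − (1 − ρ)μ) / ρ
X = (80.4195 − 0.145 × 71.1) / 0.855 = (80.4195 − 10.3095) / 0.855 = 70.1100 / 0.855 = 82.00

82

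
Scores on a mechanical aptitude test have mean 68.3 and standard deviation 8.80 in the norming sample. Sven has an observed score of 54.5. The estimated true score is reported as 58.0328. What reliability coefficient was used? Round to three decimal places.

T̂ = ρX + (1 − ρ)μ  ⇒  T̂ − μ = ρ(X − μ)
ρ = (T̂ − μ)/(X − μ) = (58.0328 − 68.3) / (54.5 − 68.3) = -10.2672 / -13.8 = 0.74400

0.744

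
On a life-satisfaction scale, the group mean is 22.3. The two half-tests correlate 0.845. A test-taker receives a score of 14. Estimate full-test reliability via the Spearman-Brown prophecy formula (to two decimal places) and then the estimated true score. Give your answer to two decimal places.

14.66

Spearman-Brown: ρ = 2r/(1 + r) = 2(0.845)/(1 + 0.845) = 1.6900/1.845 = 0.9160 → 0.92
Regress the observed score toward the mean by the unreliability: T̂ = 0.92·14 + 0.08·22.3 = 12.88 + 1.784 = 14.664.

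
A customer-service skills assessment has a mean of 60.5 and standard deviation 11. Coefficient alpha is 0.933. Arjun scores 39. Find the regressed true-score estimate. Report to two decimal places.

40.44

T̂ = 0.933(39) + 0.067(60.5) = 36.387 + 4.0535 = 40.441 → 40.44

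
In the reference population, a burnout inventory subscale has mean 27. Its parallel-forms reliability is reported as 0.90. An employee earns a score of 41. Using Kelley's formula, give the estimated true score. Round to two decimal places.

T̂ = ρX + (1 − ρ)μ
  = 0.90 × 41 + 0.10 × 27
  = 36.90 + 2.70
  = 39.600
  ≈ 39.60

39.60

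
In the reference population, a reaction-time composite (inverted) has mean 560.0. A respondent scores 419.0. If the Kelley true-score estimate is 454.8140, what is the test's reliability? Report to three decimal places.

T̂ = ρX + (1 − ρ)μ  ⇒  T̂ − μ = ρ(X − μ)
ρ = (T̂ − μ)/(X − μ) = (454.8140 − 560.0) / (419.0 − 560.0) = -105.1860 / -141.0 = 0.74600

0.746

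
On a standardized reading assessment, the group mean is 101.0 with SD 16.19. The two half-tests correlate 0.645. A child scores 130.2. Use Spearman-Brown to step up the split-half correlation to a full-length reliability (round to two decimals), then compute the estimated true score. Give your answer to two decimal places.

Spearman-Brown: ρ = 2r/(1 + r) = 2(0.645)/(1 + 0.645) = 1.2900/1.645 = 0.7842 → 0.78
Kelley's formula gives T̂ = 0.78·130.2 + 0.22·101.0 = 101.556 + 22.220 = 123.776.

123.78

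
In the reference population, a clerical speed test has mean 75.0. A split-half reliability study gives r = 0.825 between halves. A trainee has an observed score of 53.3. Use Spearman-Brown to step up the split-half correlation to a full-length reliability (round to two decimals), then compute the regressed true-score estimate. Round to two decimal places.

Spearman-Brown: ρ = 2r/(1 + r) = 2(0.825)/(1 + 0.825) = 1.6500/1.825 = 0.9041 → 0.90
Kelley's formula gives T̂ = 0.90·53.3 + 0.10·75.0 = 47.970 + 7.500 = 55.470.

55.47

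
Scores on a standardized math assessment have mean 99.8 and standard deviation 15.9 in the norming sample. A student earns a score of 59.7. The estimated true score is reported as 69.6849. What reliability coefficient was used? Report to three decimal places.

T̂ = ρX + (1 − ρ)μ  ⇒  T̂ − μ = ρ(X − μ)
ρ = (T̂ − μ)/(X − μ) = (69.6849 − 99.8) / (59.7 − 99.8) = -30.1151 / -40.1 = 0.75100

0.751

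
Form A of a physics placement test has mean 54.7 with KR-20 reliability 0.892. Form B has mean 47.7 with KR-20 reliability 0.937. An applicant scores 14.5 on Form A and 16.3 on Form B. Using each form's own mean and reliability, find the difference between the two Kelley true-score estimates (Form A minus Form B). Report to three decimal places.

0.563

T̂_A = 0.892(14.5) + 0.108(54.7) = 18.84160
T̂_B = 0.937(16.3) + 0.063(47.7) = 18.27820
T̂_A − T̂_B = 0.56340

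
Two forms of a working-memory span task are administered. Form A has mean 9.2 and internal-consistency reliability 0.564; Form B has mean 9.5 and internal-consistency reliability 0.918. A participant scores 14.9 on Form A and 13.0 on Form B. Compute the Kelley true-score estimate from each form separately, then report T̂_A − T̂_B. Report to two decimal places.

-0.30

T̂_A = 0.564(14.9) + 0.436(9.2) = 12.4148
T̂_B = 0.918(13.0) + 0.082(9.5) = 12.7130
T̂_A − T̂_B = -0.2982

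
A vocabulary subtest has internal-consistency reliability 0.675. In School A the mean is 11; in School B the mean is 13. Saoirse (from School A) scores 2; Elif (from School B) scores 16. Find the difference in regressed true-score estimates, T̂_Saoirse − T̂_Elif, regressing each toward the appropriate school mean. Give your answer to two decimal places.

T̂_Saoirse = 0.675(2) + 0.325(11) = 4.9250
T̂_Elif = 0.675(16) + 0.325(13) = 15.0250
Difference = 4.9250 − 15.0250 = -10.1000

-10.10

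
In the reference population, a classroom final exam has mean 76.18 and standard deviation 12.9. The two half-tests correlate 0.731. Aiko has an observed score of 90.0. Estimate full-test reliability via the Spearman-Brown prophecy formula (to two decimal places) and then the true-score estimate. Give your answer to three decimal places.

Spearman-Brown: ρ = 2r/(1 + r) = 2(0.731)/(1 + 0.731) = 1.4620/1.731 = 0.8446 → 0.84
T̂ = ρX + (1 − ρ)μ
  = 0.84 × 90.0 + 0.16 × 76.18
  = 75.600 + 12.1888
  = 87.7888
  ≈ 87.789

87.789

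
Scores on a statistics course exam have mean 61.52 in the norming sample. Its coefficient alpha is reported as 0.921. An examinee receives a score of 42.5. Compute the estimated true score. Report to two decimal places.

44.00

T̂ = ρX + (1 − ρ)μ
  = 0.921 × 42.5 + 0.079 × 61.52
  = 39.1425 + 4.86008
  = 44.003
  ≈ 44.00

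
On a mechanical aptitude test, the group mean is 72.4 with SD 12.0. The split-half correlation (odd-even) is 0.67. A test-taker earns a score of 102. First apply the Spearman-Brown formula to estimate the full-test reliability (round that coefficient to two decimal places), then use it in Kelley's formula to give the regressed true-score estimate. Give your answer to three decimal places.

Spearman-Brown: ρ = 2r/(1 + r) = 2(0.67)/(1 + 0.67) = 1.340/1.67 = 0.8024 → 0.80
T̂ = 0.80(102) + 0.20(72.4) = 81.60 + 14.480 = 96.0800 → 96.080

96.080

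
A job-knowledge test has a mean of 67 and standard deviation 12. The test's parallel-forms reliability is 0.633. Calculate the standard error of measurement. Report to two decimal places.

7.27

SEM = SD · √(1 − ρ) = 12 × √0.367 = 12 × 0.6058 = 7.270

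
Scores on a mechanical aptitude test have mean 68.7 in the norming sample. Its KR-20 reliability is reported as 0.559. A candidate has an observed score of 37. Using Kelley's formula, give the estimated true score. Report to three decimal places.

T̂ = ρX + (1 − ρ)μ
  = 0.559 × 37 + 0.441 × 68.7
  = 20.683 + 30.2967
  = 50.9797
  ≈ 50.980

50.980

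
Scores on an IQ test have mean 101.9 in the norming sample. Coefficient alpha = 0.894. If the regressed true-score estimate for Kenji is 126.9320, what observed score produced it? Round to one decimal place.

T̂ = ρX + (1 − ρ)μ  ⇒  X = (T̂ − (1 − ρ)μ) / ρ
X = (126.9320 − 0.106 × 101.9) / 0.894 = (126.9320 − 10.8014) / 0.894 = 116.1306 / 0.894 = 129.900

129.9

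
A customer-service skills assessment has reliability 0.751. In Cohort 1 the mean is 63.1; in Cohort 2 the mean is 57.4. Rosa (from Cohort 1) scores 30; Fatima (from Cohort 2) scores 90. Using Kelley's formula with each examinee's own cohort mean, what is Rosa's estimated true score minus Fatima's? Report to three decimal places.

-43.641

T̂_Rosa = 0.751(30) + 0.249(63.1) = 38.24190
T̂_Fatima = 0.751(90) + 0.249(57.4) = 81.88260
Difference = 38.24190 − 81.88260 = -43.64070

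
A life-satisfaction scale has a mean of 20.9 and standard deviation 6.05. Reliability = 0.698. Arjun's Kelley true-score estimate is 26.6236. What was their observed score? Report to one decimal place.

29.1

T̂ = ρX + (1 − ρ)μ  ⇒  X = (T̂ − (1 − ρ)μ) / ρ
X = (26.6236 − 0.302 × 20.9) / 0.698 = (26.6236 − 6.3118) / 0.698 = 20.3118 / 0.698 = 29.100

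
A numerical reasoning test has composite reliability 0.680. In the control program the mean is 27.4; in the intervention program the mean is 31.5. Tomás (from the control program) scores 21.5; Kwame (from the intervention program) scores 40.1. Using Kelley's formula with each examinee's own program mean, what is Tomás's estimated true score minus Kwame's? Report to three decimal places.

-13.960

T̂_Tomás = 0.680(21.5) + 0.320(27.4) = 23.38800
T̂_Kwame = 0.680(40.1) + 0.320(31.5) = 37.34800
Difference = 23.38800 − 37.34800 = -13.96000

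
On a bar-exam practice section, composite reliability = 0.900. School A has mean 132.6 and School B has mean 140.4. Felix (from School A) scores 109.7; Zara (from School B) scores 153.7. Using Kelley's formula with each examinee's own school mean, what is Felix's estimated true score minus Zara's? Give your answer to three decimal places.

-40.380

T̂_Felix = 0.900(109.7) + 0.100(132.6) = 111.99000
T̂_Zara = 0.900(153.7) + 0.100(140.4) = 152.37000
Difference = 111.99000 − 152.37000 = -40.38000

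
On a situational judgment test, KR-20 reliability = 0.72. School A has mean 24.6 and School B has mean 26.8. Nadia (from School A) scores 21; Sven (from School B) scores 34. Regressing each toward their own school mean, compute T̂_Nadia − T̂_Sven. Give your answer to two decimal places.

T̂_Nadia = 0.72(21) + 0.28(24.6) = 22.0080
T̂_Sven = 0.72(34) + 0.28(26.8) = 31.9840
Difference = 22.0080 − 31.9840 = -9.9760

-9.98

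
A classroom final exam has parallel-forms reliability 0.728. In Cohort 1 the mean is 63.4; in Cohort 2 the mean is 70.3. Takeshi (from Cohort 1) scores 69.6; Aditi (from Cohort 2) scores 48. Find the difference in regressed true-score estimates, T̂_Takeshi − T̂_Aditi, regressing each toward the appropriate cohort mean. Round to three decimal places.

T̂_Takeshi = 0.728(69.6) + 0.272(63.4) = 67.91360
T̂_Aditi = 0.728(48) + 0.272(70.3) = 54.06560
Difference = 67.91360 − 54.06560 = 13.84800

13.848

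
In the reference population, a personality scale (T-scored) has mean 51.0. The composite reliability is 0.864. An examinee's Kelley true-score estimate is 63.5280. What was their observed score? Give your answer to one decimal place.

65.5

T̂ = ρX + (1 − ρ)μ  ⇒  X = (T̂ − (1 − ρ)μ) / ρ
X = (63.5280 − 0.136 × 51.0) / 0.864 = (63.5280 − 6.9360) / 0.864 = 56.5920 / 0.864 = 65.500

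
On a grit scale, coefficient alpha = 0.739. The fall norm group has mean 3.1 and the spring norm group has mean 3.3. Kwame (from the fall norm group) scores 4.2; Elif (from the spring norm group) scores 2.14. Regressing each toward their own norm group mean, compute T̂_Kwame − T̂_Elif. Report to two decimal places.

T̂_Kwame = 0.739(4.2) + 0.261(3.1) = 3.9129
T̂_Elif = 0.739(2.14) + 0.261(3.3) = 2.4428
Difference = 3.9129 − 2.4428 = 1.4701

1.47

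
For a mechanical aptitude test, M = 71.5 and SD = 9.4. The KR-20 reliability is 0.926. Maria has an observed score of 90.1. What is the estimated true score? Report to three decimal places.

88.724

T̂ = ρX + (1 − ρ)μ
  = 0.926 × 90.1 + 0.074 × 71.5
  = 83.4326 + 5.2910
  = 88.7236
  ≈ 88.724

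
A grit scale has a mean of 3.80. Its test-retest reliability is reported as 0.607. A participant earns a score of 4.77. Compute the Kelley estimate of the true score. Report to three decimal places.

4.389

Weight the observed score by reliability and the mean by (1 − reliability): T̂ = 0.607·4.77 + 0.393·3.80 = 2.89539 + 1.49340 = 4.3888.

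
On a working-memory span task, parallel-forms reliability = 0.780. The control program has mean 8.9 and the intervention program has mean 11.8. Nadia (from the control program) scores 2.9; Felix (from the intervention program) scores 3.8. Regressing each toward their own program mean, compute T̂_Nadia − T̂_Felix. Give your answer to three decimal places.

-1.340

T̂_Nadia = 0.780(2.9) + 0.220(8.9) = 4.22000
T̂_Felix = 0.780(3.8) + 0.220(11.8) = 5.56000
Difference = 4.22000 − 5.56000 = -1.34000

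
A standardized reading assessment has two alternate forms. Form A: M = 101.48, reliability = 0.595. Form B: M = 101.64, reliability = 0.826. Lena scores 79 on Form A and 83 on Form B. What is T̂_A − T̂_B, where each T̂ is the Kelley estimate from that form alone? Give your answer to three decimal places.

T̂_A = 0.595(79) + 0.405(101.48) = 88.10440
T̂_B = 0.826(83) + 0.174(101.64) = 86.24336
T̂_A − T̂_B = 1.86104

1.861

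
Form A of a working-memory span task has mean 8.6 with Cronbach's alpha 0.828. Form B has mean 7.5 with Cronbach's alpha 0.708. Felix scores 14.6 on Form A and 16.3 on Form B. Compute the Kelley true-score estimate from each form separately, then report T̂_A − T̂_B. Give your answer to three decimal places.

-0.162

T̂_A = 0.828(14.6) + 0.172(8.6) = 13.56800
T̂_B = 0.708(16.3) + 0.292(7.5) = 13.73040
T̂_A − T̂_B = -0.16240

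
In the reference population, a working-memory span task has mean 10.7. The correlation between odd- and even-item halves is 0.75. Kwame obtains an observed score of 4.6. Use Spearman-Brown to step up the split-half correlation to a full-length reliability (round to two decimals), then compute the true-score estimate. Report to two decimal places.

5.45

Spearman-Brown: ρ = 2r/(1 + r) = 2(0.75)/(1 + 0.75) = 1.500/1.75 = 0.8571 → 0.86
T̂ = ρX + (1 − ρ)μ
  = 0.86 × 4.6 + 0.14 × 10.7
  = 3.956 + 1.498
  = 5.454
  ≈ 5.45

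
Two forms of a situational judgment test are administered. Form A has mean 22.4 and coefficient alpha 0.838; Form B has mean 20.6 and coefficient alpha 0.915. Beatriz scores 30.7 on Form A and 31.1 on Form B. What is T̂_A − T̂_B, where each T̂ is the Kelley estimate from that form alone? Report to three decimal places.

T̂_A = 0.838(30.7) + 0.162(22.4) = 29.35540
T̂_B = 0.915(31.1) + 0.085(20.6) = 30.20750
T̂_A − T̂_B = -0.85210

-0.852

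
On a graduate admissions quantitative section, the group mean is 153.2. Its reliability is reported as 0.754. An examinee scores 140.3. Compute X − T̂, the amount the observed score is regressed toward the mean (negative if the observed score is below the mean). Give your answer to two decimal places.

-3.17

T̂ = ρX + (1 − ρ)μ
  = 0.754 × 140.3 + 0.246 × 153.2
  = 105.7862 + 37.6872
  = 143.4734
  ≈ 143.473
X − T̂ = 140.3 − 143.473 = -3.173 → -3.17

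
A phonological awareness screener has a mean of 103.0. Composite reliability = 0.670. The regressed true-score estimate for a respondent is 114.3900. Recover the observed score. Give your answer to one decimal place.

120.0

T̂ = ρX + (1 − ρ)μ  ⇒  X = (T̂ − (1 − ρ)μ) / ρ
X = (114.3900 − 0.330 × 103.0) / 0.670 = (114.3900 − 33.9900) / 0.670 = 80.4000 / 0.670 = 120.000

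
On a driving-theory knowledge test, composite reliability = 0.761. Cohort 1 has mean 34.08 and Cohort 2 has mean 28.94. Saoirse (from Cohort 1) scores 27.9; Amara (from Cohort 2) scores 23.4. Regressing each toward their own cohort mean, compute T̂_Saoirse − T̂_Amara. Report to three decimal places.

4.653

T̂_Saoirse = 0.761(27.9) + 0.239(34.08) = 29.37702
T̂_Amara = 0.761(23.4) + 0.239(28.94) = 24.72406
Difference = 29.37702 − 24.72406 = 4.65296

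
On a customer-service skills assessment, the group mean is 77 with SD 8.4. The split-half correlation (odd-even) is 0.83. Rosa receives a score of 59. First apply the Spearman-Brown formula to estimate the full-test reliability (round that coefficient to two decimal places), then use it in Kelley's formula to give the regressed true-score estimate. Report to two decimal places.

60.62

Spearman-Brown: ρ = 2r/(1 + r) = 2(0.83)/(1 + 0.83) = 1.660/1.83 = 0.9071 → 0.91
T̂ = 0.91(59) + 0.09(77) = 53.69 + 6.93 = 60.620 → 60.62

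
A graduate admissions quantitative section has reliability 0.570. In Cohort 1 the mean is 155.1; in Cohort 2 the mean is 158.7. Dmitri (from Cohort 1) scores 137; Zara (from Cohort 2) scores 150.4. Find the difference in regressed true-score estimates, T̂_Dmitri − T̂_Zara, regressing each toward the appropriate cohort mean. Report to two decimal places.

T̂_Dmitri = 0.570(137) + 0.430(155.1) = 144.7830
T̂_Zara = 0.570(150.4) + 0.430(158.7) = 153.9690
Difference = 144.7830 − 153.9690 = -9.1860

-9.19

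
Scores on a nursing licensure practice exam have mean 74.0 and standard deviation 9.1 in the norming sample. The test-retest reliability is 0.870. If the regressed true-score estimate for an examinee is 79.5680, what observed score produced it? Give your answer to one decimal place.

80.4

T̂ = ρX + (1 − ρ)μ  ⇒  X = (T̂ − (1 − ρ)μ) / ρ
X = (79.5680 − 0.130 × 74.0) / 0.870 = (79.5680 − 9.6200) / 0.870 = 69.9480 / 0.870 = 80.400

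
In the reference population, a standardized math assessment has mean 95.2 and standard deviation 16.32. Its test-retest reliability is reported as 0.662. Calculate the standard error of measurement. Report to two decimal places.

9.49

SEM = SD · √(1 − ρ) = 16.32 × √0.338 = 16.32 × 0.5814 = 9.488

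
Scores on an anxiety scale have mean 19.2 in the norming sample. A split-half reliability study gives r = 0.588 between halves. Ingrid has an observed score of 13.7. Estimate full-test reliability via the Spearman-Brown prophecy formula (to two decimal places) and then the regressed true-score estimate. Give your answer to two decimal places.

15.13

Spearman-Brown: ρ = 2r/(1 + r) = 2(0.588)/(1 + 0.588) = 1.1760/1.588 = 0.7406 → 0.74
Weight the observed score by reliability and the mean by (1 − reliability): T̂ = 0.74·13.7 + 0.26·19.2 = 10.138 + 4.992 = 15.130.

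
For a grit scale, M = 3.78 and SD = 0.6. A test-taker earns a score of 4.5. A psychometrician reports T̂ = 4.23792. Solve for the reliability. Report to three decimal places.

T̂ = ρX + (1 − ρ)μ  ⇒  T̂ − μ = ρ(X − μ)
ρ = (T̂ − μ)/(X − μ) = (4.23792 − 3.78) / (4.5 − 3.78) = 0.45792 / 0.72 = 0.63600

0.636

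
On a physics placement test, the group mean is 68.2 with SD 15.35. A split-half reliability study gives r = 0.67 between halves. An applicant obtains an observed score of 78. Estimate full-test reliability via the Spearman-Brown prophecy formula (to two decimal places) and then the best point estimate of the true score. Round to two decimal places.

Spearman-Brown: ρ = 2r/(1 + r) = 2(0.67)/(1 + 0.67) = 1.340/1.67 = 0.8024 → 0.80
T̂ = ρX + (1 − ρ)μ
  = 0.80 × 78 + 0.20 × 68.2
  = 62.40 + 13.640
  = 76.040
  ≈ 76.04

76.04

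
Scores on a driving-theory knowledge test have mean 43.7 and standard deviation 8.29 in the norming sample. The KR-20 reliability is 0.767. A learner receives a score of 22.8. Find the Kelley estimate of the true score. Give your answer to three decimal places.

Weight the observed score by reliability and the mean by (1 − reliability): T̂ = 0.767·22.8 + 0.233·43.7 = 17.4876 + 10.1821 = 27.6697.

27.670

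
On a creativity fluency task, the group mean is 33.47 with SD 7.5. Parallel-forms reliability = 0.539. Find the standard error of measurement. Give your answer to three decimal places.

5.092

SEM = SD · √(1 − ρ) = 7.5 × √0.461 = 7.5 × 0.6790 = 5.0923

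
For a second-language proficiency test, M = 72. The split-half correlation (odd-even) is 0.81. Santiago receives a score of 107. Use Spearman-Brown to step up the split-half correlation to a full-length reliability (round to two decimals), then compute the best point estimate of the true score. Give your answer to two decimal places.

103.50

Spearman-Brown: ρ = 2r/(1 + r) = 2(0.81)/(1 + 0.81) = 1.620/1.81 = 0.8950 → 0.90
Kelley's formula gives T̂ = 0.90·107 + 0.10·72 = 96.30 + 7.20 = 103.500.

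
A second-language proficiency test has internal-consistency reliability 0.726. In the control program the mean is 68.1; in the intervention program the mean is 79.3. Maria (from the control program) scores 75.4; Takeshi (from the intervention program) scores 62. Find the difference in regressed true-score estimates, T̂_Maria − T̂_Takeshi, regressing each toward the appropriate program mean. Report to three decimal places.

6.660

T̂_Maria = 0.726(75.4) + 0.274(68.1) = 73.39980
T̂_Takeshi = 0.726(62) + 0.274(79.3) = 66.74020
Difference = 73.39980 − 66.74020 = 6.65960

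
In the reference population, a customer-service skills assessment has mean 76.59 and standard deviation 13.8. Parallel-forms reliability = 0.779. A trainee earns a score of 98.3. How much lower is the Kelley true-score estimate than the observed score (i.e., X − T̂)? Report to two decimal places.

4.80

T̂ = 0.779(98.3) + 0.221(76.59) = 76.5757 + 16.92639 = 93.5021 → 93.502
X − T̂ = 98.3 − 93.502 = 4.798 → 4.80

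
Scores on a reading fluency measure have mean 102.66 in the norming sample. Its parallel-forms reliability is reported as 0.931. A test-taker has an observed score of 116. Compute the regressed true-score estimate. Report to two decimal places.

115.08

T̂ = 0.931(116) + 0.069(102.66) = 107.996 + 7.08354 = 115.080 → 115.08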